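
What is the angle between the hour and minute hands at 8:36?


42.0°

Hour hand = 8×30 + 36×0.5 = 258.0°
Minute hand = 36×6 = 216°
Difference = |258.0 - 216| = 42.0°


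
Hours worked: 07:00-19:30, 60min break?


Total time = (19×60+30) - (7×60+0)
= 1170 - 420 = 750 min
Minus break: 750 - 60 = 690 min
= 11h 30m

11h 30m (690 minutes)


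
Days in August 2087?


Month: August (month 8)
August has 31 days

31 days


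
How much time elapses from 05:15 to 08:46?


3h 31m

End time in minutes: 8×60 + 46 = 526
Start time in minutes: 5×60 + 15 = 315
Difference = 526 - 315 = 211 minutes
= 3 hours 31 minutes


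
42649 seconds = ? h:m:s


Hours: 42649 ÷ 3600 = 11 remainder 3049
Minutes: 3049 ÷ 60 = 50 remainder 49
Seconds: 49

11h 50m 49s


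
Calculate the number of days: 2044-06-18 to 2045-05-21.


From June 18, 2044 to May 21, 2045
Rest of June 2044: 30 - 18 = 12
Full months: July 31, August 31, September 30, October 31, November 30, December 31, January 31, February 2045 28, March 31, April 30
Days into May 2045: 21
Total = 12 + 31 + 31 + 30 + 31 + 30 + 31 + 31 + 28 + 31 + 30 + 21 = 337 days

337 days


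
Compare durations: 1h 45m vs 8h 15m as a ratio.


Duration 1: 105 minutes
Duration 2: 495 minutes
Ratio = 105:495
GCD = 15
Simplified = 7:33
As a decimal: 7/33 ≈ 0.21

7:33 (0.21)


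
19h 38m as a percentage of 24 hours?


0.8181 (81.81%)

Total minutes: 19×60 + 38 = 1178
Day = 24×60 = 1440 minutes
Fraction = 1178/1440 ≈ 0.8181
As a percentage: 1178/1440 × 100 ≈ 81.81%


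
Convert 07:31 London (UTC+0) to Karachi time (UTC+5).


Time difference = UTC+5 - UTC+0 = +5 hours
New hour = (7 + 5) mod 24
= 12 mod 24 = 12
Minutes unchanged → 12:31

12:31


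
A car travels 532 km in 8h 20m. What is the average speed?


63.8 km/h

Distance: 532 km
Time: 8h 20m = 500 min = 500/60 = 25/3 hours
Speed = 532 ÷ (25/3) = 532 × 3 / 25 = 1596/25 ≈ 63.8 km/h


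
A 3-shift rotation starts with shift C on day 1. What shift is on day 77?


Shifts: A, B, C
Start: C (index 2)
Day 77: (2 + 77 - 1) mod 3
= 78 mod 3
= 0
Index 0 → shift A

Shift A


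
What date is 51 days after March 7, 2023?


April 27, 2023

Start: March 7, 2023
Add 51 days
March 7 → April 1: 31 - 7 + 1 = 25 days (51 - 25 = 26 left)
April 1 + 26 = April 27, 2023


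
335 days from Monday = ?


Sunday

Start: Monday (index 0)
(0 + 335) mod 7
= 335 mod 7
= 6
Index 6 → Sunday


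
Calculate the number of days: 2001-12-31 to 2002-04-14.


From December 31, 2001 to April 14, 2002
Rest of December 2001: 31 - 31 = 0
Full months: January 31, February 2002 28, March 31
Days into April 2002: 14
Total = 0 + 31 + 28 + 31 + 14 = 104 days

104 days


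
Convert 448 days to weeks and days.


Weeks: 448 ÷ 7 = 64 remainder 0

64 weeks 0 days


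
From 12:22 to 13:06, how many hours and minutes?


End time in minutes: 13×60 + 6 = 786
Start time in minutes: 12×60 + 22 = 742
Difference = 786 - 742 = 44 minutes
= 0 hours 44 minutes

0h 44m


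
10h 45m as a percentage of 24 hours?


0.4479 (44.79%)

Total minutes: 10×60 + 45 = 645
Day = 24×60 = 1440 minutes
Fraction = 645/1440 ≈ 0.4479
As a percentage: 645/1440 × 100 ≈ 44.79%


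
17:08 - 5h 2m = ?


Start: 1028 minutes from midnight
Subtract: 302 minutes
Remaining: 1028 - 302 = 726
Hours: 12, Minutes: 6

12:06


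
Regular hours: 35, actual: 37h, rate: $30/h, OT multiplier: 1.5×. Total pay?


$1140.00

Regular: 35h × $30 = $1050.00
Overtime: 37 - 35 = 2h
OT pay: 2h × $30 × 1.5 = $90.00
Total = $1050.00 + $90.00 = $1140.00


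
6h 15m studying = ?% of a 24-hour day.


26.0%

Time: 375 minutes
Day: 1440 minutes
Percentage = (375/1440) × 100 ≈ 26.0%


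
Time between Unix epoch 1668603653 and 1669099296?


495643 seconds (137.7 hours / 5.74 days)

Difference = 1669099296 - 1668603653 = 495643 seconds
In hours: 495643 / 3600 ≈ 137.7
In days: 495643 / 86400 ≈ 5.74


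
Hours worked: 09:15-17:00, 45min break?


Total time = (17×60+0) - (9×60+15)
= 1020 - 555 = 465 min
Minus break: 465 - 45 = 420 min
= 7h 0m

7h 0m (420 minutes)


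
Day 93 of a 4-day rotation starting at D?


Shift D

Shifts: A, B, C, D
Start: D (index 3)
Day 93: (3 + 93 - 1) mod 4
= 95 mod 4
= 3
Index 3 → shift D


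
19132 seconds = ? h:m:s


Hours: 19132 ÷ 3600 = 5 remainder 1132
Minutes: 1132 ÷ 60 = 18 remainder 52
Seconds: 52

5h 18m 52s


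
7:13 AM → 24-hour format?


07:13

Input: 7:13 AM
AM hour stays: 7


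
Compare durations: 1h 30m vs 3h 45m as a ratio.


2:5 (0.40)

Duration 1: 90 minutes
Duration 2: 225 minutes
Ratio = 90:225
GCD = 45
Simplified = 2:5
As a decimal: 2/5 = 0.40


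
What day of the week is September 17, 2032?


Friday

Zeller's congruence:
q=17, m=9, k=32, j=20
h = (17 + ⌊13×10/5⌋ + 32 + ⌊32/4⌋ + ⌊20/4⌋ - 2×20) mod 7
= (17 + 26 + 32 + 8 + 5 - 40) mod 7
= 48 mod 7 = 6
h=6 → Friday


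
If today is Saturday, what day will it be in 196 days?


Start: Saturday (index 5)
(5 + 196) mod 7
= 201 mod 7
= 5
Index 5 → Saturday

Saturday


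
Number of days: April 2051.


30 days

Month: April (month 4)
April has 30 days


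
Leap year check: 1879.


No

Rules: divisible by 4 AND (not by 100 OR by 400)
1879 ÷ 4 = 469 remainder 3 → not divisible by 4
Not divisible by 4 → not a leap year


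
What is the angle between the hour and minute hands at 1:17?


Hour hand = 1×30 + 17×0.5 = 38.5°
Minute hand = 17×6 = 102°
Difference = |38.5 - 102| = 63.5°

63.5°


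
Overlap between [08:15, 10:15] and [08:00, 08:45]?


30 minutes

Meeting A: 495-615 (in minutes from midnight)
Meeting B: 480-525
Overlap start = max(495, 480) = 495
Overlap end = min(615, 525) = 525
Overlap = max(0, 525 - 495) = 30 min


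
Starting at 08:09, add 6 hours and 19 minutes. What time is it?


14:28

Start: 489 minutes from midnight
Add: 379 minutes
Total: 868 minutes
Hours: 868 ÷ 60 = 14 remainder 28


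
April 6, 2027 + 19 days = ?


Start: April 6, 2027
Add 19 days
April 6 + 19 = April 25, 2027

April 25, 2027


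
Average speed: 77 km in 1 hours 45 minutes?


Distance: 77 km
Time: 1h 45m = 105 min = 105/60 = 7/4 hours
Speed = 77 ÷ (7/4) = 77 × 4 / 7 = 308/7 = 44.0 km/h

44.0 km/h


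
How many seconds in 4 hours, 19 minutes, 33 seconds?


Hours: 4 × 3600 = 14400
Minutes: 19 × 60 = 1140
Seconds: 33
Total = 14400 + 1140 + 33 = 15573

15573 seconds


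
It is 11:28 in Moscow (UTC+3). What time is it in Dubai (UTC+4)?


12:28

Time difference = UTC+4 - UTC+3 = +1 hours
New hour = (11 + 1) mod 24
= 12 mod 24 = 12
Minutes unchanged → 12:28


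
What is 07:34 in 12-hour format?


Hour: 7
7 < 12 → AM

7:34 AM


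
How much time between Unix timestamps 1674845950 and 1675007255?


Difference = 1675007255 - 1674845950 = 161305 seconds
In hours: 161305 / 3600 ≈ 44.8
In days: 161305 / 86400 ≈ 1.87

161305 seconds (44.8 hours / 1.87 days)


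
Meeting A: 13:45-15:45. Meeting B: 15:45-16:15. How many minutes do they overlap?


Meeting A: 825-945 (in minutes from midnight)
Meeting B: 945-975
Overlap start = max(825, 945) = 945
Overlap end = min(945, 975) = 945
Overlap = max(0, 945 - 945) = 0 min

0 minutes


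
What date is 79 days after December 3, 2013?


February 20, 2014

Start: December 3, 2013
Add 79 days
December 3 → January 1: 31 - 3 + 1 = 29 days (79 - 29 = 50 left)
January 1 → February 1: 31 - 1 + 1 = 31 days (50 - 31 = 19 left)
February 1 + 19 = February 20, 2014


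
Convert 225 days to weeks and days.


32 weeks 1 days

Weeks: 225 ÷ 7 = 32 remainder 1


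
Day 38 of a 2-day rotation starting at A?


Shift B

Shifts: A, B
Start: A (index 0)
Day 38: (0 + 38 - 1) mod 2
= 37 mod 2
= 1
Index 1 → shift B


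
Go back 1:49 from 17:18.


Start: 1038 minutes from midnight
Subtract: 109 minutes
Remaining: 1038 - 109 = 929
Hours: 15, Minutes: 29

15:29


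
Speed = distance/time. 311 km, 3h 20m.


Distance: 311 km
Time: 3h 20m = 200 min = 200/60 = 10/3 hours
Speed = 311 ÷ (10/3) = 311 × 3 / 10 = 933/10 = 93.3 km/h

93.3 km/h


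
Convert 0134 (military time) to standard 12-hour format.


Hour: 1
1 < 12 → AM

1:34 AM


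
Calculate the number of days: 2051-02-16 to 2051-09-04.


From February 16, 2051 to September 4, 2051
Rest of February 2051: 28 - 16 = 12
Full months: March 31, April 30, May 31, June 30, July 31, August 31
Days into September 2051: 4
Total = 12 + 31 + 30 + 31 + 30 + 31 + 31 + 4 = 200 days

200 days


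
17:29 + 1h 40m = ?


19:09

Start: 1049 minutes from midnight
Add: 100 minutes
Total: 1149 minutes
Hours: 1149 ÷ 60 = 19 remainder 9


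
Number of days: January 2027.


Month: January (month 1)
January has 31 days

31 days


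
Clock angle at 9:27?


Hour hand = 9×30 + 27×0.5 = 283.5°
Minute hand = 27×6 = 162°
Difference = |283.5 - 162| = 121.5°

121.5°


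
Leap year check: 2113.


No

Rules: divisible by 4 AND (not by 100 OR by 400)
2113 ÷ 4 = 528 remainder 1 → not divisible by 4
Not divisible by 4 → not a leap year


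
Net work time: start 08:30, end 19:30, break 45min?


10h 15m (615 minutes)

Total time = (19×60+30) - (8×60+30)
= 1170 - 510 = 660 min
Minus break: 660 - 45 = 615 min
= 10h 15m


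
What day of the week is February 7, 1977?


Monday

Zeller's congruence:
q=7, m=14, k=76, j=19
h = (7 + ⌊13×15/5⌋ + 76 + ⌊76/4⌋ + ⌊19/4⌋ - 2×19) mod 7
= (7 + 39 + 76 + 19 + 4 - 38) mod 7
= 107 mod 7 = 2
h=2 → Monday


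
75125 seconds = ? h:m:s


Hours: 75125 ÷ 3600 = 20 remainder 3125
Minutes: 3125 ÷ 60 = 52 remainder 5
Seconds: 5

20h 52m 5s


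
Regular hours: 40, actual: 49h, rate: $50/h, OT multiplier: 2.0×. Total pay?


$2900.00

Regular: 40h × $50 = $2000.00
Overtime: 49 - 40 = 9h
OT pay: 9h × $50 × 2.0 = $900.00
Total = $2000.00 + $900.00 = $2900.00


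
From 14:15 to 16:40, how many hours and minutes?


End time in minutes: 16×60 + 40 = 1000
Start time in minutes: 14×60 + 15 = 855
Difference = 1000 - 855 = 145 minutes
= 2 hours 25 minutes

2h 25m


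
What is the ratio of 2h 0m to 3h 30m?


Duration 1: 120 minutes
Duration 2: 210 minutes
Ratio = 120:210
GCD = 30
Simplified = 4:7
As a decimal: 4/7 ≈ 0.57

4:7 (0.57)


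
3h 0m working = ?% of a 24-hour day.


Time: 180 minutes
Day: 1440 minutes
Percentage = (180/1440) × 100 = 12.5%

12.5%


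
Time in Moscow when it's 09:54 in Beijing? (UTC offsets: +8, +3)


04:54

Time difference = UTC+3 - UTC+8 = -5 hours
New hour = (9 -5) mod 24
= 4 mod 24 = 4
Minutes unchanged → 04:54


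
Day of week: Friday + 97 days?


Thursday

Start: Friday (index 4)
(4 + 97) mod 7
= 101 mod 7
= 3
Index 3 → Thursday


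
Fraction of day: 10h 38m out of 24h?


0.4431 (44.31%)

Total minutes: 10×60 + 38 = 638
Day = 24×60 = 1440 minutes
Fraction = 638/1440 ≈ 0.4431
As a percentage: 638/1440 × 100 ≈ 44.31%


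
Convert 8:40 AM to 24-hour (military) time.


Input: 8:40 AM
AM hour stays: 8

08:40


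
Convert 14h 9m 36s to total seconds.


Hours: 14 × 3600 = 50400
Minutes: 9 × 60 = 540
Seconds: 36
Total = 50400 + 540 + 36 = 50976

50976 seconds


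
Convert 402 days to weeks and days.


Weeks: 402 ÷ 7 = 57 remainder 3

57 weeks 3 days


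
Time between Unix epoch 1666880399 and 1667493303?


612904 seconds (170.3 hours / 7.09 days)

Difference = 1667493303 - 1666880399 = 612904 seconds
In hours: 612904 / 3600 ≈ 170.3
In days: 612904 / 86400 ≈ 7.09


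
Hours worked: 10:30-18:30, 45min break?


Total time = (18×60+30) - (10×60+30)
= 1110 - 630 = 480 min
Minus break: 480 - 45 = 435 min
= 7h 15m

7h 15m (435 minutes)


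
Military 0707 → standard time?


7:07 AM

Hour: 7
7 < 12 → AM


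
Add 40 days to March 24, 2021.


May 3, 2021

Start: March 24, 2021
Add 40 days
March 24 → April 1: 31 - 24 + 1 = 8 days (40 - 8 = 32 left)
April 1 → May 1: 30 - 1 + 1 = 30 days (32 - 30 = 2 left)
May 1 + 2 = May 3, 2021


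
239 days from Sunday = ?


Monday

Start: Sunday (index 6)
(6 + 239) mod 7
= 245 mod 7
= 0
Index 0 → Monday


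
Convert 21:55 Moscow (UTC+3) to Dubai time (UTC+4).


Time difference = UTC+4 - UTC+3 = +1 hours
New hour = (21 + 1) mod 24
= 22 mod 24 = 22
Minutes unchanged → 22:55

22:55


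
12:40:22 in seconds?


45622 seconds

Hours: 12 × 3600 = 43200
Minutes: 40 × 60 = 2400
Seconds: 22
Total = 43200 + 2400 + 22 = 45622


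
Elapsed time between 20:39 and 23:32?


End time in minutes: 23×60 + 32 = 1412
Start time in minutes: 20×60 + 39 = 1239
Difference = 1412 - 1239 = 173 minutes
= 2 hours 53 minutes

2h 53m


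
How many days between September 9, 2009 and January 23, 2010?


From September 9, 2009 to January 23, 2010
Rest of September 2009: 30 - 9 = 21
Full months: October 31, November 30, December 31
Days into January 2010: 23
Total = 21 + 31 + 30 + 31 + 23 = 136 days

136 days


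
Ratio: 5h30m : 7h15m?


Duration 1: 330 minutes
Duration 2: 435 minutes
Ratio = 330:435
GCD = 15
Simplified = 22:29
As a decimal: 22/29 ≈ 0.76

22:29 (0.76)


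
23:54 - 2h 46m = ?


21:08

Start: 1434 minutes from midnight
Subtract: 166 minutes
Remaining: 1434 - 166 = 1268
Hours: 21, Minutes: 8


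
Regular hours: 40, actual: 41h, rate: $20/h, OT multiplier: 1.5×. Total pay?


Regular: 40h × $20 = $800.00
Overtime: 41 - 40 = 1h
OT pay: 1h × $20 × 1.5 = $30.00
Total = $800.00 + $30.00 = $830.00

$830.00


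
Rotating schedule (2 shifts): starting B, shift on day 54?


Shift A

Shifts: A, B
Start: B (index 1)
Day 54: (1 + 54 - 1) mod 2
= 54 mod 2
= 0
Index 0 → shift A


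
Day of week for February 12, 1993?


Friday

Zeller's congruence:
q=12, m=14, k=92, j=19
h = (12 + ⌊13×15/5⌋ + 92 + ⌊92/4⌋ + ⌊19/4⌋ - 2×19) mod 7
= (12 + 39 + 92 + 23 + 4 - 38) mod 7
= 132 mod 7 = 6
h=6 → Friday


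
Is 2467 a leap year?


No

Rules: divisible by 4 AND (not by 100 OR by 400)
2467 ÷ 4 = 616 remainder 3 → not divisible by 4
Not divisible by 4 → not a leap year


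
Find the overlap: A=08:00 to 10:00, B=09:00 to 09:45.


45 minutes

Meeting A: 480-600 (in minutes from midnight)
Meeting B: 540-585
Overlap start = max(480, 540) = 540
Overlap end = min(600, 585) = 585
Overlap = max(0, 585 - 540) = 45 min


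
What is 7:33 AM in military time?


Input: 7:33 AM
AM hour stays: 7

07:33


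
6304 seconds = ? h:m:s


Hours: 6304 ÷ 3600 = 1 remainder 2704
Minutes: 2704 ÷ 60 = 45 remainder 4
Seconds: 4

1h 45m 4s


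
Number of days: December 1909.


Month: December (month 12)
December has 31 days

31 days


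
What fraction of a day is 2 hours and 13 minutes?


Total minutes: 2×60 + 13 = 133
Day = 24×60 = 1440 minutes
Fraction = 133/1440 ≈ 0.0924
As a percentage: 133/1440 × 100 ≈ 9.24%

0.0924 (9.24%)


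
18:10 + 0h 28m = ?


Start: 1090 minutes from midnight
Add: 28 minutes
Total: 1118 minutes
Hours: 1118 ÷ 60 = 18 remainder 38

18:38


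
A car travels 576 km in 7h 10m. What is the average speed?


80.4 km/h

Distance: 576 km
Time: 7h 10m = 430 min = 430/60 = 43/6 hours
Speed = 576 ÷ (43/6) = 576 × 6 / 43 = 3456/43 ≈ 80.4 km/h


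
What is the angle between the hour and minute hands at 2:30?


Hour hand = 2×30 + 30×0.5 = 75.0°
Minute hand = 30×6 = 180°
Difference = |75.0 - 180| = 105.0°

105.0°


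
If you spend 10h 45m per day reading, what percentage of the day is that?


44.8%

Time: 645 minutes
Day: 1440 minutes
Percentage = (645/1440) × 100 ≈ 44.8%


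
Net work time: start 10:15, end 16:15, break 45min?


5h 15m (315 minutes)

Total time = (16×60+15) - (10×60+15)
= 975 - 615 = 360 min
Minus break: 360 - 45 = 315 min
= 5h 15m


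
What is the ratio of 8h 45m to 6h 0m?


35:24 (1.46)

Duration 1: 525 minutes
Duration 2: 360 minutes
Ratio = 525:360
GCD = 15
Simplified = 35:24
As a decimal: 35/24 ≈ 1.46


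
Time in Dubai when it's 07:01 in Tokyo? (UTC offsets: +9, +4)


02:01

Time difference = UTC+4 - UTC+9 = -5 hours
New hour = (7 -5) mod 24
= 2 mod 24 = 2
Minutes unchanged → 02:01


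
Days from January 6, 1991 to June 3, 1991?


148 days

From January 6, 1991 to June 3, 1991
Rest of January 1991: 31 - 6 = 25
Full months: February 1991 28, March 31, April 30, May 31
Days into June 1991: 3
Total = 25 + 28 + 31 + 30 + 31 + 3 = 148 days


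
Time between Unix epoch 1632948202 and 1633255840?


307638 seconds (85.5 hours / 3.56 days)

Difference = 1633255840 - 1632948202 = 307638 seconds
In hours: 307638 / 3600 ≈ 85.5
In days: 307638 / 86400 ≈ 3.56


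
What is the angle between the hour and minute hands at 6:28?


26.0°

Hour hand = 6×30 + 28×0.5 = 194.0°
Minute hand = 28×6 = 168°
Difference = |194.0 - 168| = 26.0°


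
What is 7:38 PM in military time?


Input: 7:38 PM
PM: 7 + 12 = 19

19:38


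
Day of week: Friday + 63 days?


Start: Friday (index 4)
(4 + 63) mod 7
= 67 mod 7
= 4
Index 4 → Friday

Friday


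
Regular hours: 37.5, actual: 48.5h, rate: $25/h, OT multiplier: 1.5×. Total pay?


$1350.00

Regular: 37.5h × $25 = $937.50
Overtime: 48.5 - 37.5 = 11.0h
OT pay: 11.0h × $25 × 1.5 = $412.50
Total = $937.50 + $412.50 = $1350.00


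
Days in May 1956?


Month: May (month 5)
May has 31 days

31 days


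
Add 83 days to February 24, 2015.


Start: February 24, 2015
Add 83 days
February 24 → March 1: 28 - 24 + 1 = 5 days (83 - 5 = 78 left)
March 1 → April 1: 31 - 1 + 1 = 31 days (78 - 31 = 47 left)
April 1 → May 1: 30 - 1 + 1 = 30 days (47 - 30 = 17 left)
May 1 + 17 = May 18, 2015

May 18, 2015


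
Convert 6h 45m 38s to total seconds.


Hours: 6 × 3600 = 21600
Minutes: 45 × 60 = 2700
Seconds: 38
Total = 21600 + 2700 + 38 = 24338

24338 seconds


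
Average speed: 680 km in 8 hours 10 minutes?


83.3 km/h

Distance: 680 km
Time: 8h 10m = 490 min = 490/60 = 49/6 hours
Speed = 680 ÷ (49/6) = 680 × 6 / 49 = 4080/49 ≈ 83.3 km/h


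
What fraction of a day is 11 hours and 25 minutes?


0.4757 (47.57%)

Total minutes: 11×60 + 25 = 685
Day = 24×60 = 1440 minutes
Fraction = 685/1440 ≈ 0.4757
As a percentage: 685/1440 × 100 ≈ 47.57%


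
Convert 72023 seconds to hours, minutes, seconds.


Hours: 72023 ÷ 3600 = 20 remainder 23
Minutes: 23 ÷ 60 = 0 remainder 23
Seconds: 23

20h 0m 23s


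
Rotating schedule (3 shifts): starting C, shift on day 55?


Shifts: A, B, C
Start: C (index 2)
Day 55: (2 + 55 - 1) mod 3
= 56 mod 3
= 2
Index 2 → shift C

Shift C


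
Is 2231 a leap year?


No

Rules: divisible by 4 AND (not by 100 OR by 400)
2231 ÷ 4 = 557 remainder 3 → not divisible by 4
Not divisible by 4 → not a leap year


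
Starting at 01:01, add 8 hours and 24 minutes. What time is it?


09:25

Start: 61 minutes from midnight
Add: 504 minutes
Total: 565 minutes
Hours: 565 ÷ 60 = 9 remainder 25


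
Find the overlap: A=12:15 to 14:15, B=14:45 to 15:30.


Meeting A: 735-855 (in minutes from midnight)
Meeting B: 885-930
Overlap start = max(735, 885) = 885
Overlap end = min(855, 930) = 855
Overlap = max(0, 855 - 885) = 0 min

0 minutes


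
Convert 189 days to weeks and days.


27 weeks 0 days

Weeks: 189 ÷ 7 = 27 remainder 0


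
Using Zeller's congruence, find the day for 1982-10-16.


Zeller's congruence:
q=16, m=10, k=82, j=19
h = (16 + ⌊13×11/5⌋ + 82 + ⌊82/4⌋ + ⌊19/4⌋ - 2×19) mod 7
= (16 + 28 + 82 + 20 + 4 - 38) mod 7
= 112 mod 7 = 0
h=0 → Saturday

Saturday


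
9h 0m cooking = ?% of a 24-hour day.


Time: 540 minutes
Day: 1440 minutes
Percentage = (540/1440) × 100 = 37.5%

37.5%


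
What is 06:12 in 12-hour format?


6:12 AM

Hour: 6
6 < 12 → AM


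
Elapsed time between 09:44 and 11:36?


End time in minutes: 11×60 + 36 = 696
Start time in minutes: 9×60 + 44 = 584
Difference = 696 - 584 = 112 minutes
= 1 hours 52 minutes

1h 52m


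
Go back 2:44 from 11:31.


08:47

Start: 691 minutes from midnight
Subtract: 164 minutes
Remaining: 691 - 164 = 527
Hours: 8, Minutes: 47


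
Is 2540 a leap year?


Yes

Rules: divisible by 4 AND (not by 100 OR by 400)
2540 ÷ 4 = 635 exactly → divisible by 4
2540 ÷ 100 = 25 remainder 40 → not divisible by 100
Divisible by 4 but not by 100 → leap year


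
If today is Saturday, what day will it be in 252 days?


Start: Saturday (index 5)
(5 + 252) mod 7
= 257 mod 7
= 5
Index 5 → Saturday

Saturday


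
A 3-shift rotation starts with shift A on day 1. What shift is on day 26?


Shift B

Shifts: A, B, C
Start: A (index 0)
Day 26: (0 + 26 - 1) mod 3
= 25 mod 3
= 1
Index 1 → shift B


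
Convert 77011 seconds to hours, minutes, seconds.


21h 23m 31s

Hours: 77011 ÷ 3600 = 21 remainder 1411
Minutes: 1411 ÷ 60 = 23 remainder 31
Seconds: 31


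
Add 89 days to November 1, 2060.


Start: November 1, 2060
Add 89 days
November 1 → December 1: 30 - 1 + 1 = 30 days (89 - 30 = 59 left)
December 1 → January 1: 31 - 1 + 1 = 31 days (59 - 31 = 28 left)
January 1 + 28 = January 29, 2061

January 29, 2061


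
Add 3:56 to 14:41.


18:37

Start: 881 minutes from midnight
Add: 236 minutes
Total: 1117 minutes
Hours: 1117 ÷ 60 = 18 remainder 37


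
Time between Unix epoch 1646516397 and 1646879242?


Difference = 1646879242 - 1646516397 = 362845 seconds
In hours: 362845 / 3600 ≈ 100.8
In days: 362845 / 86400 ≈ 4.20

362845 seconds (100.8 hours / 4.20 days)


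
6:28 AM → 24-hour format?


Input: 6:28 AM
AM hour stays: 6

06:28


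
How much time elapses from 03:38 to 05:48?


2h 10m

End time in minutes: 5×60 + 48 = 348
Start time in minutes: 3×60 + 38 = 218
Difference = 348 - 218 = 130 minutes
= 2 hours 10 minutes


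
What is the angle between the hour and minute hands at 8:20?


130.0°

Hour hand = 8×30 + 20×0.5 = 250.0°
Minute hand = 20×6 = 120°
Difference = |250.0 - 120| = 130.0°


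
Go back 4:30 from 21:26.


Start: 1286 minutes from midnight
Subtract: 270 minutes
Remaining: 1286 - 270 = 1016
Hours: 16, Minutes: 56

16:56


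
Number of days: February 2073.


Month: February (month 2)
February: 28 or 29 (leap year)
2073 leap year? No

28 days


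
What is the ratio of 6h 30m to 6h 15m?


Duration 1: 390 minutes
Duration 2: 375 minutes
Ratio = 390:375
GCD = 15
Simplified = 26:25
As a decimal: 26/25 = 1.04

26:25 (1.04)


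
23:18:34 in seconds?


Hours: 23 × 3600 = 82800
Minutes: 18 × 60 = 1080
Seconds: 34
Total = 82800 + 1080 + 34 = 83914

83914 seconds


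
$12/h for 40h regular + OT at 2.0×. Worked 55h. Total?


$840.00

Regular: 40h × $12 = $480.00
Overtime: 55 - 40 = 15h
OT pay: 15h × $12 × 2.0 = $360.00
Total = $480.00 + $360.00 = $840.00


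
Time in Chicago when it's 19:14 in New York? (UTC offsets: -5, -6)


Time difference = UTC-6 - UTC-5 = -1 hours
New hour = (19 -1) mod 24
= 18 mod 24 = 18
Minutes unchanged → 18:14

18:14


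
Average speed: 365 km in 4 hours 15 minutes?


Distance: 365 km
Time: 4h 15m = 255 min = 255/60 = 17/4 hours
Speed = 365 ÷ (17/4) = 365 × 4 / 17 = 1460/17 ≈ 85.9 km/h

85.9 km/h


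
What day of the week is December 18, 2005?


Zeller's congruence:
q=18, m=12, k=5, j=20
h = (18 + ⌊13×13/5⌋ + 5 + ⌊5/4⌋ + ⌊20/4⌋ - 2×20) mod 7
= (18 + 33 + 5 + 1 + 5 - 40) mod 7
= 22 mod 7 = 1
h=1 → Sunday

Sunday


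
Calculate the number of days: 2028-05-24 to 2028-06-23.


30 days

From May 24, 2028 to June 23, 2028
Rest of May 2028: 31 - 24 = 7
Days into June 2028: 23
Total = 7 + 23 = 30 days


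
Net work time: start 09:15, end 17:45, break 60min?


Total time = (17×60+45) - (9×60+15)
= 1065 - 555 = 510 min
Minus break: 510 - 60 = 450 min
= 7h 30m

7h 30m (450 minutes)


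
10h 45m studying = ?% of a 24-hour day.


Time: 645 minutes
Day: 1440 minutes
Percentage = (645/1440) × 100 ≈ 44.8%

44.8%


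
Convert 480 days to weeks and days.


Weeks: 480 ÷ 7 = 68 remainder 4

68 weeks 4 days


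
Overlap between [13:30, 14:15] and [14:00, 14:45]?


Meeting A: 810-855 (in minutes from midnight)
Meeting B: 840-885
Overlap start = max(810, 840) = 840
Overlap end = min(855, 885) = 855
Overlap = max(0, 855 - 840) = 15 min

15 minutes


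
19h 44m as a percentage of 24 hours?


0.8222 (82.22%)

Total minutes: 19×60 + 44 = 1184
Day = 24×60 = 1440 minutes
Fraction = 1184/1440 ≈ 0.8222
As a percentage: 1184/1440 × 100 ≈ 82.22%


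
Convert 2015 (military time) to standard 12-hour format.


Hour: 20
20 - 12 = 8 → PM

8:15 PM


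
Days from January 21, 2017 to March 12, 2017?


From January 21, 2017 to March 12, 2017
Rest of January 2017: 31 - 21 = 10
Full months: February 2017 28
Days into March 2017: 12
Total = 10 + 28 + 12 = 50 days

50 days


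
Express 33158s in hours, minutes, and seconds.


Hours: 33158 ÷ 3600 = 9 remainder 758
Minutes: 758 ÷ 60 = 12 remainder 38
Seconds: 38

9h 12m 38s


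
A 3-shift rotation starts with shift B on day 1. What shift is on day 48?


Shifts: A, B, C
Start: B (index 1)
Day 48: (1 + 48 - 1) mod 3
= 48 mod 3
= 0
Index 0 → shift A

Shift A


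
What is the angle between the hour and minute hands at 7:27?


61.5°

Hour hand = 7×30 + 27×0.5 = 223.5°
Minute hand = 27×6 = 162°
Difference = |223.5 - 162| = 61.5°


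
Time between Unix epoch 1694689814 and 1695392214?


702400 seconds (195.1 hours / 8.13 days)

Difference = 1695392214 - 1694689814 = 702400 seconds
In hours: 702400 / 3600 ≈ 195.1
In days: 702400 / 86400 ≈ 8.13


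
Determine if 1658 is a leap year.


Rules: divisible by 4 AND (not by 100 OR by 400)
1658 ÷ 4 = 414 remainder 2 → not divisible by 4
Not divisible by 4 → not a leap year

No


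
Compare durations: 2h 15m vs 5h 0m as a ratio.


Duration 1: 135 minutes
Duration 2: 300 minutes
Ratio = 135:300
GCD = 15
Simplified = 9:20
As a decimal: 9/20 = 0.45

9:20 (0.45)


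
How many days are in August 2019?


Month: August (month 8)
August has 31 days

31 days


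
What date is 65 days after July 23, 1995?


September 26, 1995

Start: July 23, 1995
Add 65 days
July 23 → August 1: 31 - 23 + 1 = 9 days (65 - 9 = 56 left)
August 1 → September 1: 31 - 1 + 1 = 31 days (56 - 31 = 25 left)
September 1 + 25 = September 26, 1995


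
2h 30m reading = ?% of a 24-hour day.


10.4%

Time: 150 minutes
Day: 1440 minutes
Percentage = (150/1440) × 100 ≈ 10.4%


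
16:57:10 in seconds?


61030 seconds

Hours: 16 × 3600 = 57600
Minutes: 57 × 60 = 3420
Seconds: 10
Total = 57600 + 3420 + 10 = 61030


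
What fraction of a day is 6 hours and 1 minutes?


Total minutes: 6×60 + 1 = 361
Day = 24×60 = 1440 minutes
Fraction = 361/1440 ≈ 0.2507
As a percentage: 361/1440 × 100 ≈ 25.07%

0.2507 (25.07%)


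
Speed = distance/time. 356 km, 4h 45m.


Distance: 356 km
Time: 4h 45m = 285 min = 285/60 = 19/4 hours
Speed = 356 ÷ (19/4) = 356 × 4 / 19 = 1424/19 ≈ 74.9 km/h

74.9 km/h


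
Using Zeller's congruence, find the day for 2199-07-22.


Monday

Zeller's congruence:
q=22, m=7, k=99, j=21
h = (22 + ⌊13×8/5⌋ + 99 + ⌊99/4⌋ + ⌊21/4⌋ - 2×21) mod 7
= (22 + 20 + 99 + 24 + 5 - 42) mod 7
= 128 mod 7 = 2
h=2 → Monday


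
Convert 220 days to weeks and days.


31 weeks 3 days

Weeks: 220 ÷ 7 = 31 remainder 3


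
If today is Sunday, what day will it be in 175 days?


Start: Sunday (index 6)
(6 + 175) mod 7
= 181 mod 7
= 6
Index 6 → Sunday

Sunday


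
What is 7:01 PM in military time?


Input: 7:01 PM
PM: 7 + 12 = 19

19:01


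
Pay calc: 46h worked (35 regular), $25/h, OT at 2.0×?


Regular: 35h × $25 = $875.00
Overtime: 46 - 35 = 11h
OT pay: 11h × $25 × 2.0 = $550.00
Total = $875.00 + $550.00 = $1425.00

$1425.00


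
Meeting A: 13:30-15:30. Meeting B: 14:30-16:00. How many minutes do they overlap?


60 minutes

Meeting A: 810-930 (in minutes from midnight)
Meeting B: 870-960
Overlap start = max(810, 870) = 870
Overlap end = min(930, 960) = 930
Overlap = max(0, 930 - 870) = 60 min


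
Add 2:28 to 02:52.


Start: 172 minutes from midnight
Add: 148 minutes
Total: 320 minutes
Hours: 320 ÷ 60 = 5 remainder 20

05:20


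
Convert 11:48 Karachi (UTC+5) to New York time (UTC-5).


01:48

Time difference = UTC-5 - UTC+5 = -10 hours
New hour = (11 -10) mod 24
= 1 mod 24 = 1
Minutes unchanged → 01:48


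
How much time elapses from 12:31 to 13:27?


0h 56m

End time in minutes: 13×60 + 27 = 807
Start time in minutes: 12×60 + 31 = 751
Difference = 807 - 751 = 56 minutes
= 0 hours 56 minutes


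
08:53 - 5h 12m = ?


Start: 533 minutes from midnight
Subtract: 312 minutes
Remaining: 533 - 312 = 221
Hours: 3, Minutes: 41

03:41


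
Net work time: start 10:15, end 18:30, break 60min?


7h 15m (435 minutes)

Total time = (18×60+30) - (10×60+15)
= 1110 - 615 = 495 min
Minus break: 495 - 60 = 435 min
= 7h 15m


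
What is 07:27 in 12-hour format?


Hour: 7
7 < 12 → AM

7:27 AM


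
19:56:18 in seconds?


Hours: 19 × 3600 = 68400
Minutes: 56 × 60 = 3360
Seconds: 18
Total = 68400 + 3360 + 18 = 71778

71778 seconds


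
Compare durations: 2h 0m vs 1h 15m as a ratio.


8:5 (1.60)

Duration 1: 120 minutes
Duration 2: 75 minutes
Ratio = 120:75
GCD = 15
Simplified = 8:5
As a decimal: 8/5 = 1.60


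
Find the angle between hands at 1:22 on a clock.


91.0°

Hour hand = 1×30 + 22×0.5 = 41.0°
Minute hand = 22×6 = 132°
Difference = |41.0 - 132| = 91.0°


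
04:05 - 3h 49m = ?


Start: 245 minutes from midnight
Subtract: 229 minutes
Remaining: 245 - 229 = 16
Hours: 0, Minutes: 16

00:16


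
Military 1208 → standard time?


Hour: 12
12 → 12 PM (noon)

12:08 PM


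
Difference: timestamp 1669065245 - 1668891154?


174091 seconds (48.4 hours / 2.01 days)

Difference = 1669065245 - 1668891154 = 174091 seconds
In hours: 174091 / 3600 ≈ 48.4
In days: 174091 / 86400 ≈ 2.01


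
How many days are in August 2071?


Month: August (month 8)
August has 31 days

31 days


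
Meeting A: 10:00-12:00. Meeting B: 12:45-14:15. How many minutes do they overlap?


0 minutes

Meeting A: 600-720 (in minutes from midnight)
Meeting B: 765-855
Overlap start = max(600, 765) = 765
Overlap end = min(720, 855) = 720
Overlap = max(0, 720 - 765) = 0 min


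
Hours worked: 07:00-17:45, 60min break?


Total time = (17×60+45) - (7×60+0)
= 1065 - 420 = 645 min
Minus break: 645 - 60 = 585 min
= 9h 45m

9h 45m (585 minutes)


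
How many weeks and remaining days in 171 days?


24 weeks 3 days

Weeks: 171 ÷ 7 = 24 remainder 3


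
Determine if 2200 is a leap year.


No

Rules: divisible by 4 AND (not by 100 OR by 400)
2200 ÷ 4 = 550 exactly → divisible by 4
2200 ÷ 100 = 22 exactly → divisible by 100
2200 ÷ 400 = 5 remainder 200 → not divisible by 400
Divisible by 100 but not by 400 → not a leap year


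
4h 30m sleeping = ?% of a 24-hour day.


18.8%

Time: 270 minutes
Day: 1440 minutes
Percentage = (270/1440) × 100 ≈ 18.8%


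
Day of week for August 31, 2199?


Zeller's congruence:
q=31, m=8, k=99, j=21
h = (31 + ⌊13×9/5⌋ + 99 + ⌊99/4⌋ + ⌊21/4⌋ - 2×21) mod 7
= (31 + 23 + 99 + 24 + 5 - 42) mod 7
= 140 mod 7 = 0
h=0 → Saturday

Saturday


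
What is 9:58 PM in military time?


21:58

Input: 9:58 PM
PM: 9 + 12 = 21


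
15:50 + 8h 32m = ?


Start: 950 minutes from midnight
Add: 512 minutes
Total: 1462 minutes
Hours: 1462 ÷ 60 = 24 remainder 22
24 ≥ 24 → 24 - 24 = 0 (next day)

00:22 (next day)


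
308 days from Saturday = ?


Saturday

Start: Saturday (index 5)
(5 + 308) mod 7
= 313 mod 7
= 5
Index 5 → Saturday


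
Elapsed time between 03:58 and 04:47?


End time in minutes: 4×60 + 47 = 287
Start time in minutes: 3×60 + 58 = 238
Difference = 287 - 238 = 49 minutes
= 0 hours 49 minutes

0h 49m


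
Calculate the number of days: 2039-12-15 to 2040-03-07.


From December 15, 2039 to March 7, 2040
Rest of December 2039: 31 - 15 = 16
Full months: January 31, February 2040 29
Days into March 2040: 7
Total = 16 + 31 + 29 + 7 = 83 days

83 days


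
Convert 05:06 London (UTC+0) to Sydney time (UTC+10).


15:06

Time difference = UTC+10 - UTC+0 = +10 hours
New hour = (5 + 10) mod 24
= 15 mod 24 = 15
Minutes unchanged → 15:06


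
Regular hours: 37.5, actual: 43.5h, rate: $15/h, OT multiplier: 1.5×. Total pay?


Regular: 37.5h × $15 = $562.50
Overtime: 43.5 - 37.5 = 6.0h
OT pay: 6.0h × $15 × 1.5 = $135.00
Total = $562.50 + $135.00 = $697.50

$697.50


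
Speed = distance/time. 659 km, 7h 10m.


92.0 km/h

Distance: 659 km
Time: 7h 10m = 430 min = 430/60 = 43/6 hours
Speed = 659 ÷ (43/6) = 659 × 6 / 43 = 3954/43 ≈ 92.0 km/h


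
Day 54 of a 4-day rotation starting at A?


Shift B

Shifts: A, B, C, D
Start: A (index 0)
Day 54: (0 + 54 - 1) mod 4
= 53 mod 4
= 1
Index 1 → shift B


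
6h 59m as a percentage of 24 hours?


0.2910 (29.10%)

Total minutes: 6×60 + 59 = 419
Day = 24×60 = 1440 minutes
Fraction = 419/1440 ≈ 0.2910
As a percentage: 419/1440 × 100 ≈ 29.10%


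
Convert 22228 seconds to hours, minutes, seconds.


Hours: 22228 ÷ 3600 = 6 remainder 628
Minutes: 628 ÷ 60 = 10 remainder 28
Seconds: 28

6h 10m 28s


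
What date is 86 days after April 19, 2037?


July 14, 2037

Start: April 19, 2037
Add 86 days
April 19 → May 1: 30 - 19 + 1 = 12 days (86 - 12 = 74 left)
May 1 → June 1: 31 - 1 + 1 = 31 days (74 - 31 = 43 left)
June 1 → July 1: 30 - 1 + 1 = 30 days (43 - 30 = 13 left)
July 1 + 13 = July 14, 2037


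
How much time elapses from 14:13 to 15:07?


0h 54m

End time in minutes: 15×60 + 7 = 907
Start time in minutes: 14×60 + 13 = 853
Difference = 907 - 853 = 54 minutes
= 0 hours 54 minutes


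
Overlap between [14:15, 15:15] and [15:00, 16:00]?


15 minutes

Meeting A: 855-915 (in minutes from midnight)
Meeting B: 900-960
Overlap start = max(855, 900) = 900
Overlap end = min(915, 960) = 915
Overlap = max(0, 915 - 900) = 15 min


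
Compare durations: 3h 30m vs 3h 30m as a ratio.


Duration 1: 210 minutes
Duration 2: 210 minutes
Ratio = 210:210
GCD = 210
Simplified = 1:1
As a decimal: 1/1 = 1.00

1:1 (1.00)


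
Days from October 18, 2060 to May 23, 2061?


217 days

From October 18, 2060 to May 23, 2061
Rest of October 2060: 31 - 18 = 13
Full months: November 30, December 31, January 31, February 2061 28, March 31, April 30
Days into May 2061: 23
Total = 13 + 30 + 31 + 31 + 28 + 31 + 30 + 23 = 217 days


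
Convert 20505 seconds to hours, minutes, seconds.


Hours: 20505 ÷ 3600 = 5 remainder 2505
Minutes: 2505 ÷ 60 = 41 remainder 45
Seconds: 45

5h 41m 45s


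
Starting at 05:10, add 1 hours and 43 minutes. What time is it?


06:53

Start: 310 minutes from midnight
Add: 103 minutes
Total: 413 minutes
Hours: 413 ÷ 60 = 6 remainder 53


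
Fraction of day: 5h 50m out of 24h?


Total minutes: 5×60 + 50 = 350
Day = 24×60 = 1440 minutes
Fraction = 350/1440 ≈ 0.2431
As a percentage: 350/1440 × 100 ≈ 24.31%

0.2431 (24.31%)


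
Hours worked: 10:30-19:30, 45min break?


8h 15m (495 minutes)

Total time = (19×60+30) - (10×60+30)
= 1170 - 630 = 540 min
Minus break: 540 - 45 = 495 min
= 8h 15m


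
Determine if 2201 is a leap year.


No

Rules: divisible by 4 AND (not by 100 OR by 400)
2201 ÷ 4 = 550 remainder 1 → not divisible by 4
Not divisible by 4 → not a leap year


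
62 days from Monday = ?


Start: Monday (index 0)
(0 + 62) mod 7
= 62 mod 7
= 6
Index 6 → Sunday

Sunday


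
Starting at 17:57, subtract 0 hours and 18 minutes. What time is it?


Start: 1077 minutes from midnight
Subtract: 18 minutes
Remaining: 1077 - 18 = 1059
Hours: 17, Minutes: 39

17:39


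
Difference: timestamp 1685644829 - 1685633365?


11464 seconds (3.2 hours / 0.13 days)

Difference = 1685644829 - 1685633365 = 11464 seconds
In hours: 11464 / 3600 ≈ 3.2
In days: 11464 / 86400 ≈ 0.13


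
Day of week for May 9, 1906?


Zeller's congruence:
q=9, m=5, k=6, j=19
h = (9 + ⌊13×6/5⌋ + 6 + ⌊6/4⌋ + ⌊19/4⌋ - 2×19) mod 7
= (9 + 15 + 6 + 1 + 4 - 38) mod 7
= -3 mod 7 = 4
h=4 → Wednesday

Wednesday


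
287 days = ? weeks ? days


41 weeks 0 days

Weeks: 287 ÷ 7 = 41 remainder 0


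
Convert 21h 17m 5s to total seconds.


Hours: 21 × 3600 = 75600
Minutes: 17 × 60 = 1020
Seconds: 5
Total = 75600 + 1020 + 5 = 76625

76625 seconds


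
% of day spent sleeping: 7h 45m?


Time: 465 minutes
Day: 1440 minutes
Percentage = (465/1440) × 100 ≈ 32.3%

32.3%


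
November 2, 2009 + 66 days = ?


January 7, 2010

Start: November 2, 2009
Add 66 days
November 2 → December 1: 30 - 2 + 1 = 29 days (66 - 29 = 37 left)
December 1 → January 1: 31 - 1 + 1 = 31 days (37 - 31 = 6 left)
January 1 + 6 = January 7, 2010


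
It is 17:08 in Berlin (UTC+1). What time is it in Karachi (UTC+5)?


Time difference = UTC+5 - UTC+1 = +4 hours
New hour = (17 + 4) mod 24
= 21 mod 24 = 21
Minutes unchanged → 21:08

21:08


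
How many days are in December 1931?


Month: December (month 12)
December has 31 days

31 days


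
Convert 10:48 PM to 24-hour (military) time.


Input: 10:48 PM
PM: 10 + 12 = 22

22:48


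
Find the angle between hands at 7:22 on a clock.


Hour hand = 7×30 + 22×0.5 = 221.0°
Minute hand = 22×6 = 132°
Difference = |221.0 - 132| = 89.0°

89.0°


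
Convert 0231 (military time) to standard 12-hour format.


2:31 AM

Hour: 2
2 < 12 → AM


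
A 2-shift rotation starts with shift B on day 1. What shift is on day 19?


Shift B

Shifts: A, B
Start: B (index 1)
Day 19: (1 + 19 - 1) mod 2
= 19 mod 2
= 1
Index 1 → shift B


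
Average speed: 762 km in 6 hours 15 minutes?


121.9 km/h

Distance: 762 km
Time: 6h 15m = 375 min = 375/60 = 25/4 hours
Speed = 762 ÷ (25/4) = 762 × 4 / 25 = 3048/25 ≈ 121.9 km/h


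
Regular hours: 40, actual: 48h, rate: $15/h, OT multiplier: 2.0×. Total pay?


Regular: 40h × $15 = $600.00
Overtime: 48 - 40 = 8h
OT pay: 8h × $15 × 2.0 = $240.00
Total = $600.00 + $240.00 = $840.00

$840.00


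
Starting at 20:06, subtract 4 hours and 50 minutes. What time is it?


15:16

Start: 1206 minutes from midnight
Subtract: 290 minutes
Remaining: 1206 - 290 = 916
Hours: 15, Minutes: 16


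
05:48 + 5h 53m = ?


Start: 348 minutes from midnight
Add: 353 minutes
Total: 701 minutes
Hours: 701 ÷ 60 = 11 remainder 41

11:41


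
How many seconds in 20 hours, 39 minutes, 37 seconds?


74377 seconds

Hours: 20 × 3600 = 72000
Minutes: 39 × 60 = 2340
Seconds: 37
Total = 72000 + 2340 + 37 = 74377


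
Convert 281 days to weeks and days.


40 weeks 1 days

Weeks: 281 ÷ 7 = 40 remainder 1


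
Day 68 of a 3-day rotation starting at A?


Shifts: A, B, C
Start: A (index 0)
Day 68: (0 + 68 - 1) mod 3
= 67 mod 3
= 1
Index 1 → shift B

Shift B


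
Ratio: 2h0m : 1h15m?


8:5 (1.60)

Duration 1: 120 minutes
Duration 2: 75 minutes
Ratio = 120:75
GCD = 15
Simplified = 8:5
As a decimal: 8/5 = 1.60


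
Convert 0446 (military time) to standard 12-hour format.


Hour: 4
4 < 12 → AM

4:46 AM


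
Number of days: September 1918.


Month: September (month 9)
September has 30 days

30 days


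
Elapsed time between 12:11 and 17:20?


5h 9m

End time in minutes: 17×60 + 20 = 1040
Start time in minutes: 12×60 + 11 = 731
Difference = 1040 - 731 = 309 minutes
= 5 hours 9 minutes
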